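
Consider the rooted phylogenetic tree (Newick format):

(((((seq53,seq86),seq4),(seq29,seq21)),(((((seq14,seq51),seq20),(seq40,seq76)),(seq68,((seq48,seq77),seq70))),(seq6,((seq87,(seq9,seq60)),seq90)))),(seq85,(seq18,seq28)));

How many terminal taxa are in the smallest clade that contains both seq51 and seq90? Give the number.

14

The MRCA of seq51 and seq90 is the node subtending (((((seq14,seq51),seq20),(seq40,seq76)),(seq68,((seq48,seq77),seq70))),(seq6,((seq87,(seq9,seq60)),seq90))).
That clade contains 14 terminal taxa: seq14, seq20, seq40, seq48, seq51, seq6, seq60, seq68, seq70, seq76, seq77, seq87, seq9, seq90.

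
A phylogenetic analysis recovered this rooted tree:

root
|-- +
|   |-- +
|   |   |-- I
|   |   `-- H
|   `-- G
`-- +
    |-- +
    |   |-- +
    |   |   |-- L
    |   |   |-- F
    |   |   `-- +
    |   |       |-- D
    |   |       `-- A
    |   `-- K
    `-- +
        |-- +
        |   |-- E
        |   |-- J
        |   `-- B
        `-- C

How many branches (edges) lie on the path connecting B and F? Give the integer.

6

The MRCA of B and F is the node subtending (((L,F,(D,A)),K),((E,J,B),C)).
From B up to that node: 3 branches. From F up to the same node: 3 branches. Total: 3 + 3 = 6.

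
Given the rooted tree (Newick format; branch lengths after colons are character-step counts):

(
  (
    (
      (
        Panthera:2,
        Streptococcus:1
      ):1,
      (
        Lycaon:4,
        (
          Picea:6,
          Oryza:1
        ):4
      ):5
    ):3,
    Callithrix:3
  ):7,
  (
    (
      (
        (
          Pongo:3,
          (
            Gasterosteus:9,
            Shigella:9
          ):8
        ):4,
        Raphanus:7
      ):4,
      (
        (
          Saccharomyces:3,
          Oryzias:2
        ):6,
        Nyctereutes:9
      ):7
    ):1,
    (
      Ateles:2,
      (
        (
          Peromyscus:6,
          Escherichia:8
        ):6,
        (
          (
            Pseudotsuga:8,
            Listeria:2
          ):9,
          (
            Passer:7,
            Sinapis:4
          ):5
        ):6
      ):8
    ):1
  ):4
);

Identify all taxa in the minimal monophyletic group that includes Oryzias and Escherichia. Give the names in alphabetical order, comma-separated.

Tracing Oryzias: it sits inside (Saccharomyces,Oryzias).
Tracing Escherichia: it sits inside (Peromyscus,Escherichia).
The smallest clade enclosing both is ((((Pongo,(Gasterosteus,Shigella)),Raphanus),((Saccharomyces,Oryzias),Nyctereutes)),(Ateles,((Peromyscus,Escherichia),((Pseudotsuga,Listeria),(Passer,Sinapis))))); the answer is its 14 terminal taxa in alphabetical order.

Ateles, Escherichia, Gasterosteus, Listeria, Nyctereutes, Oryzias, Passer, Peromyscus, Pongo, Pseudotsuga, Raphanus, Saccharomyces, Shigella, Sinapis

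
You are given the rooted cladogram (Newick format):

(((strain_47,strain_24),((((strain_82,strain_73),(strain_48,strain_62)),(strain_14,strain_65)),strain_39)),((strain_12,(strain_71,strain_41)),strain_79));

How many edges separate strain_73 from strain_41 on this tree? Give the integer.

10

The MRCA of strain_73 and strain_41 is the root of the tree.
From strain_73 up to that node: 6 branches. From strain_41 up to the same node: 4 branches. Total: 6 + 4 = 10.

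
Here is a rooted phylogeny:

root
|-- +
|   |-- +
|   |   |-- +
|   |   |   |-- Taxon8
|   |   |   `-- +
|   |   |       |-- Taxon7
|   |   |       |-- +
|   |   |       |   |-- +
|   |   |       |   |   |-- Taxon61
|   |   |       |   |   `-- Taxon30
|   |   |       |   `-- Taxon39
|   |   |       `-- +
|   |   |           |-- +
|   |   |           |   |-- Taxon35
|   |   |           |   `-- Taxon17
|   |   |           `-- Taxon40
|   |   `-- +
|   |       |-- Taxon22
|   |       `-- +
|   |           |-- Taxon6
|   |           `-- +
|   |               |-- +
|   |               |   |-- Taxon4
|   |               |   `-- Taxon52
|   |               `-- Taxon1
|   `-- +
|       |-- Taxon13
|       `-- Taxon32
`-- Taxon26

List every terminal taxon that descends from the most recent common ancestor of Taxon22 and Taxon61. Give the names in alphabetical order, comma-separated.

Taxon1, Taxon17, Taxon22, Taxon30, Taxon35, Taxon39, Taxon4, Taxon40, Taxon52, Taxon6, Taxon61, Taxon7, Taxon8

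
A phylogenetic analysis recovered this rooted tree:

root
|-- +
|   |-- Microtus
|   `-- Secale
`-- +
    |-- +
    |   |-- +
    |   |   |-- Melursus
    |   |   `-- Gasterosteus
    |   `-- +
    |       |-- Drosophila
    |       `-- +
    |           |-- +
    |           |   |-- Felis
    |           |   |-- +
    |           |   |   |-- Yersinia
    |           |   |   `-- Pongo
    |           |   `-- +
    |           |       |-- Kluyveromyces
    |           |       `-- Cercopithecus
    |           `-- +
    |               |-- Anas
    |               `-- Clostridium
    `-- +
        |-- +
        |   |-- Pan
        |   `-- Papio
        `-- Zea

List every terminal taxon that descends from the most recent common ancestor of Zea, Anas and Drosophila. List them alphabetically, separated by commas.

Anas, Cercopithecus, Clostridium, Drosophila, Felis, Gasterosteus, Kluyveromyces, Melursus, Pan, Papio, Pongo, Yersinia, Zea

Tracing Zea: it sits inside ((Pan,Papio),Zea).
Tracing Anas: it sits inside (Anas,Clostridium).
Tracing Drosophila: it sits inside (Drosophila,((Felis,(Yersinia,Pongo),(Kluyveromyces,Cercopithecus)),(Anas,Clostridium))).
The smallest clade enclosing all 3 is (((Melursus,Gasterosteus),(Drosophila,((Felis,(Yersinia,Pongo),(Kluyveromyces,Cercopithecus)),(Anas,Clostridium)))),((Pan,Papio),Zea)); the answer is its 13 terminal taxa in alphabetical order.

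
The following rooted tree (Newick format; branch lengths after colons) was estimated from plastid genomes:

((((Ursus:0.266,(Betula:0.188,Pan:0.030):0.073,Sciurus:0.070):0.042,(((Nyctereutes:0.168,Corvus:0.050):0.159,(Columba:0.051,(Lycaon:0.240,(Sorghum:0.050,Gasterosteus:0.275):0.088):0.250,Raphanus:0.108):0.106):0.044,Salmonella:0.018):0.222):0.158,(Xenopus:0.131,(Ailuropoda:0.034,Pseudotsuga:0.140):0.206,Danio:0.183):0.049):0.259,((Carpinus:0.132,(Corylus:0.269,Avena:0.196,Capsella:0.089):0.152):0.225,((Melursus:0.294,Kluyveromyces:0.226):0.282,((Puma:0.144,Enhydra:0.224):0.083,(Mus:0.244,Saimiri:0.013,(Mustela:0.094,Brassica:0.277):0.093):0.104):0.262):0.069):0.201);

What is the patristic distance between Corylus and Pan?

The path runs Corylus → … → MRCA → … → Pan; the MRCA is the root of the tree.
Branch lengths along that path: 0.269 + 0.152 + 0.225 + 0.201 + 0.259 + 0.158 + 0.042 + 0.073 + 0.030 = 1.409.

1.409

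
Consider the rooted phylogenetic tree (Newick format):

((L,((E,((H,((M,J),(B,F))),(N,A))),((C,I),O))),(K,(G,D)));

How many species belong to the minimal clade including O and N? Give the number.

The MRCA of O and N is the node subtending ((E,((H,((M,J),(B,F))),(N,A))),((C,I),O)).
That clade contains 11 terminal taxa: A, B, C, E, F, H, I, J, M, N, O.

11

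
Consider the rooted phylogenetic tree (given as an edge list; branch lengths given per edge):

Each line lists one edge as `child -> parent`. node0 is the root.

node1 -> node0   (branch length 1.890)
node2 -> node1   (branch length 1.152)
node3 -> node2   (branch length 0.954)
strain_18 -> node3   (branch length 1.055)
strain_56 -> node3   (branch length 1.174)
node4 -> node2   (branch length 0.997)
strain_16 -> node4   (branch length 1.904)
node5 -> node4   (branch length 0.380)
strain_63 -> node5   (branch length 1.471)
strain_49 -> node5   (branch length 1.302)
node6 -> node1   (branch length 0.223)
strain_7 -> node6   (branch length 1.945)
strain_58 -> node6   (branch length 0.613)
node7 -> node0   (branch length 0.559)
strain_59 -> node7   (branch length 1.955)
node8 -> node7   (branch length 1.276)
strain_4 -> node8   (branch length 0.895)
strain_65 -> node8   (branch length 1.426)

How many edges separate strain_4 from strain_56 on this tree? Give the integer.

7

The MRCA of strain_4 and strain_56 is the root of the tree.
From strain_4 up to that node: 3 branches. From strain_56 up to the same node: 4 branches. Total: 3 + 4 = 7.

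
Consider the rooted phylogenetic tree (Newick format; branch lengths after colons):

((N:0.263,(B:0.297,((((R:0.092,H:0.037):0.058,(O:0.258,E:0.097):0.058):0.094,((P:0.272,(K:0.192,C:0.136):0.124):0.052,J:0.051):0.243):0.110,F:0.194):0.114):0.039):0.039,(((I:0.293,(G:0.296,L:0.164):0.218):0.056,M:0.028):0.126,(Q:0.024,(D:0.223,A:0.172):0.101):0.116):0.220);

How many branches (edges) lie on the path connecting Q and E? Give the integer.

10

The MRCA of Q and E is the root of the tree.
From Q up to that node: 3 branches. From E up to the same node: 7 branches. Total: 3 + 7 = 10.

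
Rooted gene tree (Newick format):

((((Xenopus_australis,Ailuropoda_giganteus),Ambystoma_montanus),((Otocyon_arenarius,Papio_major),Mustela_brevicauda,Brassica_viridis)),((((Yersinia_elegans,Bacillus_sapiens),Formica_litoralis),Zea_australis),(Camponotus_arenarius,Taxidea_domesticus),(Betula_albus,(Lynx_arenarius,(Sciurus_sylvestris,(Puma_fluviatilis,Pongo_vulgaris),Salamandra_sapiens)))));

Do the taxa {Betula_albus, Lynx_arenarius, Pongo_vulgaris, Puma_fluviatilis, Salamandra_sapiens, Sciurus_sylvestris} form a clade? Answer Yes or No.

Yes

The most recent common ancestor of these taxa subtends (Betula_albus,(Lynx_arenarius,(Sciurus_sylvestris,(Puma_fluviatilis,Pongo_vulgaris),Salamandra_sapiens))).
That clade has exactly 6 tips — every listed taxon and nothing else — so the group is monophyletic.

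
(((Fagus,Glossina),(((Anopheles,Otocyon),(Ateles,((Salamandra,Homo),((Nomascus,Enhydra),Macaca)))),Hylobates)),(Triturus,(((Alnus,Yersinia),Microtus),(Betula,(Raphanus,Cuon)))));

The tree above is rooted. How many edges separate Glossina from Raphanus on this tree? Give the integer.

The MRCA of Glossina and Raphanus is the root of the tree.
From Glossina up to that node: 3 branches. From Raphanus up to the same node: 5 branches. Total: 3 + 5 = 8.

8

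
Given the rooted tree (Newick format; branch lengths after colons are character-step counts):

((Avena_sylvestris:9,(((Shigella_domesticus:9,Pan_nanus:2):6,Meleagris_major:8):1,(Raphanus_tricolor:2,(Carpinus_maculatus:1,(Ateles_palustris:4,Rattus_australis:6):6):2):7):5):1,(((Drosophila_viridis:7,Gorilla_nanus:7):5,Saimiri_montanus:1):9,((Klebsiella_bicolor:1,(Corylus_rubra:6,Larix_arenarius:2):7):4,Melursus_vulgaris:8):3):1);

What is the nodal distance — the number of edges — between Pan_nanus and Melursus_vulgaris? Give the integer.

8

The MRCA of Pan_nanus and Melursus_vulgaris is the root of the tree.
From Pan_nanus up to that node: 5 branches. From Melursus_vulgaris up to the same node: 3 branches. Total: 5 + 3 = 8.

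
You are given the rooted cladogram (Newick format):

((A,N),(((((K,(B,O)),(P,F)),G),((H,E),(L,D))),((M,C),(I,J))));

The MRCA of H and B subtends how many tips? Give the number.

The MRCA of H and B is the node subtending ((((K,(B,O)),(P,F)),G),((H,E),(L,D))).
That clade contains 10 terminal taxa: B, D, E, F, G, H, K, L, O, P.

10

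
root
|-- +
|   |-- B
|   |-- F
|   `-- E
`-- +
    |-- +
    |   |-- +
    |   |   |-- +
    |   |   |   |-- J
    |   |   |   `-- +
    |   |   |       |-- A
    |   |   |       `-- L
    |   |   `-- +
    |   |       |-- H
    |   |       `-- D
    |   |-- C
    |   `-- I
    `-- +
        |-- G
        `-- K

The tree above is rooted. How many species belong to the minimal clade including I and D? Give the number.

7

The MRCA of I and D is the node subtending (((J,(A,L)),(H,D)),C,I).
That clade contains 7 terminal taxa: A, C, D, H, I, J, L.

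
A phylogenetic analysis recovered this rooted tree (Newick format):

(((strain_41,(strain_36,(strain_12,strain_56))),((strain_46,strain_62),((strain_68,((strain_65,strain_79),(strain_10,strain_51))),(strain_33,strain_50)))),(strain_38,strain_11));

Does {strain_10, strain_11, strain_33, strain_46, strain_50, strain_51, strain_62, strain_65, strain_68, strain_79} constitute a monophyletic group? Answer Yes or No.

No

The MRCA of the listed taxa is the root, so the smallest clade containing them is the whole tree.
That clade also contains strain_12, strain_36, strain_38, strain_41, strain_56, which are not in the proposed group, so the group is not monophyletic.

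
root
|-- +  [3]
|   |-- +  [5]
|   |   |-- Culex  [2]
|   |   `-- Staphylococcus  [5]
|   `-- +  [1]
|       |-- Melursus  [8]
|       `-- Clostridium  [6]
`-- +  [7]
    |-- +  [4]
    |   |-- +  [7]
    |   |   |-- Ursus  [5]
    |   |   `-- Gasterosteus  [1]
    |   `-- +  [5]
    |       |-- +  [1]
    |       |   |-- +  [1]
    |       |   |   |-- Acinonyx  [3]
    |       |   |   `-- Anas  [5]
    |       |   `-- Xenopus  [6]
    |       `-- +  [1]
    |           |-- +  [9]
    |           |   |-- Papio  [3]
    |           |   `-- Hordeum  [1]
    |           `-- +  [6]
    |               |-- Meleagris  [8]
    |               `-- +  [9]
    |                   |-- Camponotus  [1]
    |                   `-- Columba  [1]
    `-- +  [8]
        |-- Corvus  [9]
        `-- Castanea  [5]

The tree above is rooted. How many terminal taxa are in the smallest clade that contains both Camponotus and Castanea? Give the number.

The MRCA of Camponotus and Castanea is the node subtending (((Ursus,Gasterosteus),(((Acinonyx,Anas),Xenopus),((Papio,Hordeum),(Meleagris,(Camponotus,Columba))))),(Corvus,Castanea)).
That clade contains 12 terminal taxa: Acinonyx, Anas, Camponotus, Castanea, Columba, Corvus, Gasterosteus, Hordeum, Meleagris, Papio, Ursus, Xenopus.

12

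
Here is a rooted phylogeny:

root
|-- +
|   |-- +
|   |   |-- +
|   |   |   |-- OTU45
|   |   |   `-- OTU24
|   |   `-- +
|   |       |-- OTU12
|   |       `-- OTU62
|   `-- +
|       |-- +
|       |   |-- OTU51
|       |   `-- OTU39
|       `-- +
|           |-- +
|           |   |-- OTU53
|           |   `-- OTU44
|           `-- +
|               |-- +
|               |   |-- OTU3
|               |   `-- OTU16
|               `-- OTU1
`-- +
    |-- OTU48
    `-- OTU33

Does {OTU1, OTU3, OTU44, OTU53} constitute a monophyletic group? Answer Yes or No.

No

The MRCA of the listed taxa subtends ((OTU53,OTU44),((OTU3,OTU16),OTU1)).
That clade also contains OTU16, which is not in the proposed group, so the group is not monophyletic.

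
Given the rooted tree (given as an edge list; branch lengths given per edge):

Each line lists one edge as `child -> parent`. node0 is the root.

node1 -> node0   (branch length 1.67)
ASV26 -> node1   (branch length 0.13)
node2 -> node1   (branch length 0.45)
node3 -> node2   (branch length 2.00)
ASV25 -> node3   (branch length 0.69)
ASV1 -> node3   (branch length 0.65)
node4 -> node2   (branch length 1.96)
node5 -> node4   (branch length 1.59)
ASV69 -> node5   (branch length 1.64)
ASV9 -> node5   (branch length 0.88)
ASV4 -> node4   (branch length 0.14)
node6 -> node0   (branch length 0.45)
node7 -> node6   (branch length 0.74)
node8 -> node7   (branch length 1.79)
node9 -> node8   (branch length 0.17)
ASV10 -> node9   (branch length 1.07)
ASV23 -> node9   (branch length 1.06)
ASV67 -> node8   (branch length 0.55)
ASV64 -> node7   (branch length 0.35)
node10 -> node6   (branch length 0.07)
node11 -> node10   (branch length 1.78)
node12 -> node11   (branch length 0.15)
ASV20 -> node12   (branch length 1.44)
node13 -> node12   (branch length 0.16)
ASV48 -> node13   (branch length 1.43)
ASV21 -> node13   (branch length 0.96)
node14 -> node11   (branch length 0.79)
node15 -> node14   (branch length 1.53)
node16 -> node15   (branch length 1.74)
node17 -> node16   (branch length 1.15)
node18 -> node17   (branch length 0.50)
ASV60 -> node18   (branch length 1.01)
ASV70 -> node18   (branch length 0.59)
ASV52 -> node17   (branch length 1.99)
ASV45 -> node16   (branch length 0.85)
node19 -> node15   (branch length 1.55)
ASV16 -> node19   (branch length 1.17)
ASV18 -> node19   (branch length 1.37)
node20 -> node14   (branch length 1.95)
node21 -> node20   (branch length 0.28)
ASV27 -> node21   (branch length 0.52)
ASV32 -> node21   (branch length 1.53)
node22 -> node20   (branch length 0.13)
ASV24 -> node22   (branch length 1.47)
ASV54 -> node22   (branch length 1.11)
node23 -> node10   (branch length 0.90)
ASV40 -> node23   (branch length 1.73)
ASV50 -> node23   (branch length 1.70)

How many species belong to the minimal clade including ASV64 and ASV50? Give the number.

The MRCA of ASV64 and ASV50 is the node subtending ((((ASV10,ASV23),ASV67),ASV64),(((ASV20,(ASV48,ASV21)),(((((ASV60,ASV70),ASV52),ASV45),(ASV16,ASV18)),((ASV27,ASV32),(ASV24,ASV54)))),(ASV40,ASV50))).
That clade contains 19 terminal taxa: ASV10, ASV16, ASV18, ASV20, ASV21, ASV23, ASV24, ASV27, ASV32, ASV40, ASV45, ASV48, ASV50, ASV52, ASV54, ASV60, ASV64, ASV67, ASV70.

19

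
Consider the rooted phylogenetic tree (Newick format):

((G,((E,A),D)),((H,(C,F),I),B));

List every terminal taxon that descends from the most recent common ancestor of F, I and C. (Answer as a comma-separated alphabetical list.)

C, F, H, I

Tracing F: it sits inside (C,F).
Tracing I: it sits inside (H,(C,F),I).
Tracing C: it sits inside (C,F).
The smallest clade enclosing all 3 is (H,(C,F),I); the answer is its 4 terminal taxa in alphabetical order.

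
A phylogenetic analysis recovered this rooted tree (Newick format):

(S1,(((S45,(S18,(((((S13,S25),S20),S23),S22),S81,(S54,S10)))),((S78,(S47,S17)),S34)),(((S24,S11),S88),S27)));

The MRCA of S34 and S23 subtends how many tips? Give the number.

14

The MRCA of S34 and S23 is the node subtending ((S45,(S18,(((((S13,S25),S20),S23),S22),S81,(S54,S10)))),((S78,(S47,S17)),S34)).
That clade contains 14 terminal taxa: S10, S13, S17, S18, S20, S22, S23, S25, S34, S45, S47, S54, S78, S81.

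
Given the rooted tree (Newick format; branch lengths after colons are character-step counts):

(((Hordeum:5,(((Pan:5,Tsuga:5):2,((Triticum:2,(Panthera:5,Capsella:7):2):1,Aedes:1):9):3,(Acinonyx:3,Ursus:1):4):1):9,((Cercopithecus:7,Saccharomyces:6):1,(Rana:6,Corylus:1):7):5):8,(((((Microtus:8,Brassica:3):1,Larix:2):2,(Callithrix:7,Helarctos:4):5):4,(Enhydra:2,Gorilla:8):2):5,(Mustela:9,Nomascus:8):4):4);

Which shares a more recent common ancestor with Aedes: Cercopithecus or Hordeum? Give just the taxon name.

The MRCA of Aedes and Hordeum subtends (Hordeum,(((Pan,Tsuga),((Triticum,(Panthera,Capsella)),Aedes)),(Acinonyx,Ursus))) (9 taxa).
The MRCA of Aedes and Cercopithecus subtends ((Hordeum,(((Pan,Tsuga),((Triticum,(Panthera,Capsella)),Aedes)),(Acinonyx,Ursus))),((Cercopithecus,Saccharomyces),(Rana,Corylus))) (13 taxa).
The first is nested inside the second, so Aedes shares a more recent common ancestor with Hordeum.

Hordeum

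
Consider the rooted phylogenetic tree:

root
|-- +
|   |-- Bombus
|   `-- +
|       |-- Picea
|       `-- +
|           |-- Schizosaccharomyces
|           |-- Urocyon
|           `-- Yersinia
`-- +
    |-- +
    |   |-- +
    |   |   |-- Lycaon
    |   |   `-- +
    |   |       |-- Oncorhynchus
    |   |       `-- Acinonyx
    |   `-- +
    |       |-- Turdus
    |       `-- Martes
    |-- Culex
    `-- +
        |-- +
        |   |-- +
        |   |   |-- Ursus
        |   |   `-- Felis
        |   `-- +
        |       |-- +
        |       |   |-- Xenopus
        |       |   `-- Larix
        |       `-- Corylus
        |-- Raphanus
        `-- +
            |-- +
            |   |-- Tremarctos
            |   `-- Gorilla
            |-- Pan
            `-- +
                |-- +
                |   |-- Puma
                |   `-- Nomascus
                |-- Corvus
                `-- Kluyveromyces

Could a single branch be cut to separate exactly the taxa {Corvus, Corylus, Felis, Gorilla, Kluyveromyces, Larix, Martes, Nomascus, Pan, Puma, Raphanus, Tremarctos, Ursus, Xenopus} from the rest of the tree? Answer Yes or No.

The MRCA of the listed taxa subtends (((Lycaon,(Oncorhynchus,Acinonyx)),(Turdus,Martes)),Culex,(((Ursus,Felis),((Xenopus,Larix),Corylus)),Raphanus,((Tremarctos,Gorilla),Pan,((Puma,Nomascus),Corvus,Kluyveromyces)))).
That clade also contains Acinonyx, Culex, Lycaon, Oncorhynchus, Turdus, which are not in the proposed group, so the group is not monophyletic.

No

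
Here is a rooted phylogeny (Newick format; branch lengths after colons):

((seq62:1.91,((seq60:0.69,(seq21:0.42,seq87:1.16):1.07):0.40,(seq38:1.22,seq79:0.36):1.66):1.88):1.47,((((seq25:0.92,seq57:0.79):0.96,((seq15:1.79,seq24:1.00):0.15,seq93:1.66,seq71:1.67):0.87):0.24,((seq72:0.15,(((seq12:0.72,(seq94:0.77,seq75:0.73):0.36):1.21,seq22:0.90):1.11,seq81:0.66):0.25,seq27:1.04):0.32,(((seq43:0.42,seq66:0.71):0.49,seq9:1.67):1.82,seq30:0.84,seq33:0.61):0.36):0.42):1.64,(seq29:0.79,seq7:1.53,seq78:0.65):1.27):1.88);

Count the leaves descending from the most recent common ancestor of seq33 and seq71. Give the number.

18

The MRCA of seq33 and seq71 is the node subtending (((seq25,seq57),((seq15,seq24),seq93,seq71)),((seq72,(((seq12,(seq94,seq75)),seq22),seq81),seq27),(((seq43,seq66),seq9),seq30,seq33))).
That clade contains 18 terminal taxa: seq12, seq15, seq22, seq24, seq25, seq27, seq30, seq33, seq43, seq57, seq66, seq71, seq72, seq75, seq81, seq9, seq93, seq94.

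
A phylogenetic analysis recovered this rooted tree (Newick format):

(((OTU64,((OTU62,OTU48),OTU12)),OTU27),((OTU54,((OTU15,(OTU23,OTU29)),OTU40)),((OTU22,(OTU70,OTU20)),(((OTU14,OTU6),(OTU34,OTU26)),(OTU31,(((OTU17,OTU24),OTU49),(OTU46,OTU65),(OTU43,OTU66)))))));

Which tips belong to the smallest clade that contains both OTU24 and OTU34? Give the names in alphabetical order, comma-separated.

OTU14, OTU17, OTU24, OTU26, OTU31, OTU34, OTU43, OTU46, OTU49, OTU6, OTU65, OTU66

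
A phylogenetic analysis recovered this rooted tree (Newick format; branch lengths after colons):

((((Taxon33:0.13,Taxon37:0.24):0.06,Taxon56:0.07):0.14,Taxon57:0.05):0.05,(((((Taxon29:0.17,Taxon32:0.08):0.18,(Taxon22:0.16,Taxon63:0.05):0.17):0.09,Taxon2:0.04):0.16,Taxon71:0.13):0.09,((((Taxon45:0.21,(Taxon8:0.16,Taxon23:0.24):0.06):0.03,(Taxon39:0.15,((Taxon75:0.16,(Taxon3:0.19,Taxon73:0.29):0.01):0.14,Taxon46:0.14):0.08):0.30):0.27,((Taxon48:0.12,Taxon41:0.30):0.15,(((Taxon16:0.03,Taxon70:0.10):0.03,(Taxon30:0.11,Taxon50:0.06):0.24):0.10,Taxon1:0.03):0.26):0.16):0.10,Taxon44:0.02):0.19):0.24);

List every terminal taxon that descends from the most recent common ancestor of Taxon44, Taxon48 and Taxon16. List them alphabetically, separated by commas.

Tracing Taxon44: it sits inside ((((Taxon45,(Taxon8,Taxon23)),(Taxon39,((Taxon75,(Taxon3,Taxon73)),Taxon46))),((Taxon48,Taxon41),(((Taxon16,Taxon70),(Taxon30,Taxon50)),Taxon1))),Taxon44).
Tracing Taxon48: it sits inside (Taxon48,Taxon41).
Tracing Taxon16: it sits inside (Taxon16,Taxon70).
The smallest clade enclosing all 3 is ((((Taxon45,(Taxon8,Taxon23)),(Taxon39,((Taxon75,(Taxon3,Taxon73)),Taxon46))),((Taxon48,Taxon41),(((Taxon16,Taxon70),(Taxon30,Taxon50)),Taxon1))),Taxon44); the answer is its 16 terminal taxa in alphabetical order.

Taxon1, Taxon16, Taxon23, Taxon3, Taxon30, Taxon39, Taxon41, Taxon44, Taxon45, Taxon46, Taxon48, Taxon50, Taxon70, Taxon73, Taxon75, Taxon8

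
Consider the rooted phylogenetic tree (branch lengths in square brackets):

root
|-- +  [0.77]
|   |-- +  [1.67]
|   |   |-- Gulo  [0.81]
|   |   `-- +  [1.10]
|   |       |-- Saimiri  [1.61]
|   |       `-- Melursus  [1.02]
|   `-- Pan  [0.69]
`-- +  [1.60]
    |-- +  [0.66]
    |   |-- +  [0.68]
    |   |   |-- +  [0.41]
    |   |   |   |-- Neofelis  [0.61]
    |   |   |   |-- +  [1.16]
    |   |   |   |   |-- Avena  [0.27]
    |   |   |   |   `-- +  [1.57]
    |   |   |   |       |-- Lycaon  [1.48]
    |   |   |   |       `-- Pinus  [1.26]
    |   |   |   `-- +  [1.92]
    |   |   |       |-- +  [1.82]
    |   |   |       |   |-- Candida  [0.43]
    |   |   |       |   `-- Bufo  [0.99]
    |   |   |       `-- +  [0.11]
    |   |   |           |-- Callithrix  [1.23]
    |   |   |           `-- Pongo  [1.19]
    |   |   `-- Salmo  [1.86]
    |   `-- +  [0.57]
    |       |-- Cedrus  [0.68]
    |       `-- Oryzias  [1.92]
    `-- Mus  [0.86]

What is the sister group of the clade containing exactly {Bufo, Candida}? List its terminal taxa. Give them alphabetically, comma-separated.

The clade containing exactly {Bufo, Candida} attaches to the tree at the node subtending ((Candida,Bufo),(Callithrix,Pongo)).
The other lineage descending from that same node — the sister group — is (Callithrix,Pongo); its 2 tips in alphabetical order are the answer.

Callithrix, Pongo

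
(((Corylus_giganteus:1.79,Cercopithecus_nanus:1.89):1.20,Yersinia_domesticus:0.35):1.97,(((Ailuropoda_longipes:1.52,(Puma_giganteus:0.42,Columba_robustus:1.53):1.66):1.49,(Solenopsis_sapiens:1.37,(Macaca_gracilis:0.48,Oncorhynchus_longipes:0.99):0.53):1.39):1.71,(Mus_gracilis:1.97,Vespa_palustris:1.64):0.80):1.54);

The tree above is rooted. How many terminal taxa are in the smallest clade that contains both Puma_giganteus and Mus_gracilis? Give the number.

The MRCA of Puma_giganteus and Mus_gracilis is the node subtending (((Ailuropoda_longipes,(Puma_giganteus,Columba_robustus)),(Solenopsis_sapiens,(Macaca_gracilis,Oncorhynchus_longipes))),(Mus_gracilis,Vespa_palustris)).
That clade contains 8 terminal taxa: Ailuropoda_longipes, Columba_robustus, Macaca_gracilis, Mus_gracilis, Oncorhynchus_longipes, Puma_giganteus, Solenopsis_sapiens, Vespa_palustris.

8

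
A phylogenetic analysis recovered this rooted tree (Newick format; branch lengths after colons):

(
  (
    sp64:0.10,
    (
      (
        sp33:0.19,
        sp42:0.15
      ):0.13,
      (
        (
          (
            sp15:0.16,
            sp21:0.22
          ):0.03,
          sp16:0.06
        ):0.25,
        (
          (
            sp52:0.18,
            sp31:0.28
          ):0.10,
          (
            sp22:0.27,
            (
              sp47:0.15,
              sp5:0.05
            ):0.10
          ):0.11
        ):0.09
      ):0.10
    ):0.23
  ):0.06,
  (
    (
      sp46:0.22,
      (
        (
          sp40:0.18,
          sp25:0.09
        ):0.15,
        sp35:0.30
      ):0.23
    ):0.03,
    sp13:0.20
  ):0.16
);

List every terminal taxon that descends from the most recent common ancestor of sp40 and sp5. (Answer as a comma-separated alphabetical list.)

sp13, sp15, sp16, sp21, sp22, sp25, sp31, sp33, sp35, sp40, sp42, sp46, sp47, sp5, sp52, sp64

Tracing sp40: it sits inside (sp40,sp25).
Tracing sp5: it sits inside (sp47,sp5).
The smallest clade enclosing both is the whole tree (their MRCA is the root), so the answer is all 16 tips in alphabetical order.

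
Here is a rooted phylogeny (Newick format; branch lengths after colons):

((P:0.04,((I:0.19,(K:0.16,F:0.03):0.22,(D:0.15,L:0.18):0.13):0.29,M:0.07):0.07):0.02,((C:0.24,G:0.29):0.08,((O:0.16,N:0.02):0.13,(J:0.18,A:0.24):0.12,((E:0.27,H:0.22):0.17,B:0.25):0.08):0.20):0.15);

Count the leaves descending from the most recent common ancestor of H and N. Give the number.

7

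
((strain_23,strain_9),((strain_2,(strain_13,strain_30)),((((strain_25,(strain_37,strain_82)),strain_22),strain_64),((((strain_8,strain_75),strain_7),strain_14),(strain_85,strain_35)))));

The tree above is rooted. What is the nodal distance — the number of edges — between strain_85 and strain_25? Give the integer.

The MRCA of strain_85 and strain_25 is the node subtending ((((strain_25,(strain_37,strain_82)),strain_22),strain_64),((((strain_8,strain_75),strain_7),strain_14),(strain_85,strain_35))).
From strain_85 up to that node: 3 branches. From strain_25 up to the same node: 4 branches. Total: 3 + 4 = 7.

7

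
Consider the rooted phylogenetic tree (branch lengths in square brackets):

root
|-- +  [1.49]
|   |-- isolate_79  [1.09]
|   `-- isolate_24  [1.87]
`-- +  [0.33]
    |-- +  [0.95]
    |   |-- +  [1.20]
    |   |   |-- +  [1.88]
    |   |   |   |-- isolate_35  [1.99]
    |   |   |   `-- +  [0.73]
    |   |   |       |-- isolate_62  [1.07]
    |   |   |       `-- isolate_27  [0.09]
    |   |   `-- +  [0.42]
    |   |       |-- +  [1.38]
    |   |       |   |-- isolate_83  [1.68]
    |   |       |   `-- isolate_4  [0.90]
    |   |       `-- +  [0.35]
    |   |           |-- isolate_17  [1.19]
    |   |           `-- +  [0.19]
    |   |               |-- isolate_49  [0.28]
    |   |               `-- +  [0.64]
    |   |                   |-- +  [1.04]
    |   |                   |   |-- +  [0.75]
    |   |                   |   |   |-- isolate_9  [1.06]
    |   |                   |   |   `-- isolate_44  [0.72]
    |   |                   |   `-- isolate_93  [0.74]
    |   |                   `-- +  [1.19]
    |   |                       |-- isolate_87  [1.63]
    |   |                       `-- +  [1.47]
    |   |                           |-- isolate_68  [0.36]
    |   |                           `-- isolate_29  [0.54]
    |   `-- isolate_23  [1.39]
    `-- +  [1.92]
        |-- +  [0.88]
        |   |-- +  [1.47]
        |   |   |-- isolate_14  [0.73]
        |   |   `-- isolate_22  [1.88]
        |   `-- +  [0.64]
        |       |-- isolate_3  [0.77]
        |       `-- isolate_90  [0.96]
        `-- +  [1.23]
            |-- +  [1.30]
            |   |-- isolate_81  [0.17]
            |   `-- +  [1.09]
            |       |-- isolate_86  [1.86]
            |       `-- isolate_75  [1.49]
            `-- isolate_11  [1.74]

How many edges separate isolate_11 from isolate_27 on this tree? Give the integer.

8

The MRCA of isolate_11 and isolate_27 is the node subtending ((((isolate_35,(isolate_62,isolate_27)),((isolate_83,isolate_4),(isolate_17,(isolate_49,(((isolate_9,isolate_44),isolate_93),(isolate_87,(isolate_68,isolate_29))))))),isolate_23),(((isolate_14,isolate_22),(isolate_3,isolate_90)),((isolate_81,(isolate_86,isolate_75)),isolate_11))).
From isolate_11 up to that node: 3 branches. From isolate_27 up to the same node: 5 branches. Total: 3 + 5 = 8.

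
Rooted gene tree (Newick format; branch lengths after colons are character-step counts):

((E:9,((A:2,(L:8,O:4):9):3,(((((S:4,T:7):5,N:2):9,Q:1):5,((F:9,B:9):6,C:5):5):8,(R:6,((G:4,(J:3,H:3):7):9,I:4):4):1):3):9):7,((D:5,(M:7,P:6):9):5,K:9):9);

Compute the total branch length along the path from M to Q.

The path runs M → … → MRCA → … → Q; the MRCA is the root of the tree.
Branch lengths along that path: 7 + 9 + 5 + 9 + 7 + 9 + 3 + 8 + 5 + 1 = 63.

63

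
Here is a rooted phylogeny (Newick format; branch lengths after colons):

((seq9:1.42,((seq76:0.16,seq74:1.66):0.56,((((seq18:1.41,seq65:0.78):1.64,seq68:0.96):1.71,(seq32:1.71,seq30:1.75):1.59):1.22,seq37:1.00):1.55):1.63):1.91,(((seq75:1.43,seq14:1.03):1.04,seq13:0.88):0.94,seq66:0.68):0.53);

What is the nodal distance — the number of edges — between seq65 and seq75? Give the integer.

The MRCA of seq65 and seq75 is the root of the tree.
From seq65 up to that node: 7 branches. From seq75 up to the same node: 4 branches. Total: 7 + 4 = 11.

11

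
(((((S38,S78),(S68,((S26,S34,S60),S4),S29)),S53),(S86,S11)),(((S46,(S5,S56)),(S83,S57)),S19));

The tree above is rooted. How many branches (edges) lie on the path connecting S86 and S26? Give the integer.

8

The MRCA of S86 and S26 is the node subtending ((((S38,S78),(S68,((S26,S34,S60),S4),S29)),S53),(S86,S11)).
From S86 up to that node: 2 branches. From S26 up to the same node: 6 branches. Total: 2 + 6 = 8.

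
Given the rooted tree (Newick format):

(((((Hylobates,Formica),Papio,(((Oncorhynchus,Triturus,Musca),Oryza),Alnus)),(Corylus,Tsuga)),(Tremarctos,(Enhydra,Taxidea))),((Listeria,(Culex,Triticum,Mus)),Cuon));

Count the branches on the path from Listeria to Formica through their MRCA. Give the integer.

The MRCA of Listeria and Formica is the root of the tree.
From Listeria up to that node: 3 branches. From Formica up to the same node: 5 branches. Total: 3 + 5 = 8.

8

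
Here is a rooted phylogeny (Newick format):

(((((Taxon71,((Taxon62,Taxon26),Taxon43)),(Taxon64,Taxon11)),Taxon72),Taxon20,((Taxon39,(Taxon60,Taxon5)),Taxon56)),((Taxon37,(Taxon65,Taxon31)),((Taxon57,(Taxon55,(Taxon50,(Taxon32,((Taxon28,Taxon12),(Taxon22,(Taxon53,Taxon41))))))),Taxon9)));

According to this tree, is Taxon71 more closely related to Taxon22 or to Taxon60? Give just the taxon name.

The MRCA of Taxon71 and Taxon60 subtends ((((Taxon71,((Taxon62,Taxon26),Taxon43)),(Taxon64,Taxon11)),Taxon72),Taxon20,((Taxon39,(Taxon60,Taxon5)),Taxon56)) (12 taxa).
The MRCA of Taxon71 and Taxon22 is the root, subtending the entire tree (25 taxa).
The first is nested inside the second, so Taxon71 shares a more recent common ancestor with Taxon60.

Taxon60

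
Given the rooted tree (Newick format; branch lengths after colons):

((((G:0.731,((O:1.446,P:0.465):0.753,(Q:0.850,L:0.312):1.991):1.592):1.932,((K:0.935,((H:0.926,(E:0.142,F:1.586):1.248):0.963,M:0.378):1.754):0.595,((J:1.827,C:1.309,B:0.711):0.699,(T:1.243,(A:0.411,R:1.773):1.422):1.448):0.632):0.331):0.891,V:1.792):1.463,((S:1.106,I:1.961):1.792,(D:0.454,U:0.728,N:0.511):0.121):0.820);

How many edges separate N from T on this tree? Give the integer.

9

The MRCA of N and T is the root of the tree.
From N up to that node: 3 branches. From T up to the same node: 6 branches. Total: 3 + 6 = 9.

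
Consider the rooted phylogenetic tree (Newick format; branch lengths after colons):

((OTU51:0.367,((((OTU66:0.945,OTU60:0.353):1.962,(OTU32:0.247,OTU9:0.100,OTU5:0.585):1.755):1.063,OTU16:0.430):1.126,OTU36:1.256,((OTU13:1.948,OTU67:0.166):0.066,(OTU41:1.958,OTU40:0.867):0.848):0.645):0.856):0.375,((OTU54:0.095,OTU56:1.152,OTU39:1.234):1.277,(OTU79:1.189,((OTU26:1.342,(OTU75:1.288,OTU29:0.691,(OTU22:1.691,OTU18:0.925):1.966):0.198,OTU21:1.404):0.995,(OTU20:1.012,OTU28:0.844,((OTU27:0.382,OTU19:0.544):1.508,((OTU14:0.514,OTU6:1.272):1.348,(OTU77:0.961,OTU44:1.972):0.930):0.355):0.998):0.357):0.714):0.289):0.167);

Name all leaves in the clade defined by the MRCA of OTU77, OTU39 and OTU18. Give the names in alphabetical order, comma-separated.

OTU14, OTU18, OTU19, OTU20, OTU21, OTU22, OTU26, OTU27, OTU28, OTU29, OTU39, OTU44, OTU54, OTU56, OTU6, OTU75, OTU77, OTU79

Tracing OTU77: it sits inside (OTU77,OTU44).
Tracing OTU39: it sits inside (OTU54,OTU56,OTU39).
Tracing OTU18: it sits inside (OTU22,OTU18).
The smallest clade enclosing all 3 is ((OTU54,OTU56,OTU39),(OTU79,((OTU26,(OTU75,OTU29,(OTU22,OTU18)),OTU21),(OTU20,OTU28,((OTU27,OTU19),((OTU14,OTU6),(OTU77,OTU44))))))); the answer is its 18 terminal taxa in alphabetical order.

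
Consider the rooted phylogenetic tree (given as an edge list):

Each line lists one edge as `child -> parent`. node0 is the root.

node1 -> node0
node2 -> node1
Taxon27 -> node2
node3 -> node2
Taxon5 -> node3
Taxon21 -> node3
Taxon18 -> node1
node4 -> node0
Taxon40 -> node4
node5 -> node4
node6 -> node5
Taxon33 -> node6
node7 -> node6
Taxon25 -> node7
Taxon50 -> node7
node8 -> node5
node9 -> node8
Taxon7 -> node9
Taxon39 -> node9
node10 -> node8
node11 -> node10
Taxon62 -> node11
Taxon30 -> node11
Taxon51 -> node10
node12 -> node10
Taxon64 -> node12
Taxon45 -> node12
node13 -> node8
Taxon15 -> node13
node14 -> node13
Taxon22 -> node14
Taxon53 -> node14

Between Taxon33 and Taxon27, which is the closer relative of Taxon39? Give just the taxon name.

The MRCA of Taxon39 and Taxon33 subtends ((Taxon33,(Taxon25,Taxon50)),((Taxon7,Taxon39),((Taxon62,Taxon30),Taxon51,(Taxon64,Taxon45)),(Taxon15,(Taxon22,Taxon53)))) (13 taxa).
The MRCA of Taxon39 and Taxon27 is the root, subtending the entire tree (18 taxa).
The first is nested inside the second, so Taxon39 shares a more recent common ancestor with Taxon33.

Taxon33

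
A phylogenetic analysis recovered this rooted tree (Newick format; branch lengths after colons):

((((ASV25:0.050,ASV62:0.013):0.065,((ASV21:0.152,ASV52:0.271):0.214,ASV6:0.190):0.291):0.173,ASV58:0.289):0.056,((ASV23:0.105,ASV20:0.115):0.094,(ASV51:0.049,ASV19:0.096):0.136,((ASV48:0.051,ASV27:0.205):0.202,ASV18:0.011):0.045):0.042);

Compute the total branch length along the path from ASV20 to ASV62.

0.558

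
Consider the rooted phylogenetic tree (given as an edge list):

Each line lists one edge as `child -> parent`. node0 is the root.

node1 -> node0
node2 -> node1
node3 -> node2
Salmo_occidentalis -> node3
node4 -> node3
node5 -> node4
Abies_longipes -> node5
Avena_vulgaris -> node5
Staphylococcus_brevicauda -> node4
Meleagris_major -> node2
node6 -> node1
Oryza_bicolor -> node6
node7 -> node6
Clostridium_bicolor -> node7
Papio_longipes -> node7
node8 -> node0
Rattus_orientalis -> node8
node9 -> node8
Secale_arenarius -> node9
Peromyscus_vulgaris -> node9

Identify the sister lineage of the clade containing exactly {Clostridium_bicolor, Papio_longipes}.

Oryza_bicolor

The clade containing exactly {Clostridium_bicolor, Papio_longipes} attaches to the tree at the node subtending (Oryza_bicolor,(Clostridium_bicolor,Papio_longipes)).
The other lineage descending from that same node — the sister group — is the single tip Oryza_bicolor.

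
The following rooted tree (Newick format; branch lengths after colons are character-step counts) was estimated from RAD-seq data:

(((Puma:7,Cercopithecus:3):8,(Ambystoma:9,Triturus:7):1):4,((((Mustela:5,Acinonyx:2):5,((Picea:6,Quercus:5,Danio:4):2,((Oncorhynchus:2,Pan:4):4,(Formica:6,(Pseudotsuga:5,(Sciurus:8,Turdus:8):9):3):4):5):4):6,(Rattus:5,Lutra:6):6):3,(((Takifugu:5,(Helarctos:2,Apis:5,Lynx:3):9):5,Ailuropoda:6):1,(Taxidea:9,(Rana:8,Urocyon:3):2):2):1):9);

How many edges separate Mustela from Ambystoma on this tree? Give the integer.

The MRCA of Mustela and Ambystoma is the root of the tree.
From Mustela up to that node: 5 branches. From Ambystoma up to the same node: 3 branches. Total: 5 + 3 = 8.

8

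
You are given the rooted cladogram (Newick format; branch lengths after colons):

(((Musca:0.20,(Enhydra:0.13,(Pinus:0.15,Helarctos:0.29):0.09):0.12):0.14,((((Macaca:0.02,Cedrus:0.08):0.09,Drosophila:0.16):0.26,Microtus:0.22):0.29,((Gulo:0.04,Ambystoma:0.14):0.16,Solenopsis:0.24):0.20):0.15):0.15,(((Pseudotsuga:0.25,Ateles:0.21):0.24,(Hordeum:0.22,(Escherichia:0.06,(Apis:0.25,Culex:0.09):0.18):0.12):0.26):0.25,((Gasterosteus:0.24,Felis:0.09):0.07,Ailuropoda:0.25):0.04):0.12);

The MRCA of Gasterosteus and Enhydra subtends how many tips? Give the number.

The MRCA of Gasterosteus and Enhydra is the root, so the clade is the entire tree.
That clade contains 20 terminal taxa: Ailuropoda, Ambystoma, Apis, Ateles, Cedrus, Culex, Drosophila, Enhydra, Escherichia, Felis, Gasterosteus, Gulo, Helarctos, Hordeum, Macaca, Microtus, Musca, Pinus, Pseudotsuga, Solenopsis.

20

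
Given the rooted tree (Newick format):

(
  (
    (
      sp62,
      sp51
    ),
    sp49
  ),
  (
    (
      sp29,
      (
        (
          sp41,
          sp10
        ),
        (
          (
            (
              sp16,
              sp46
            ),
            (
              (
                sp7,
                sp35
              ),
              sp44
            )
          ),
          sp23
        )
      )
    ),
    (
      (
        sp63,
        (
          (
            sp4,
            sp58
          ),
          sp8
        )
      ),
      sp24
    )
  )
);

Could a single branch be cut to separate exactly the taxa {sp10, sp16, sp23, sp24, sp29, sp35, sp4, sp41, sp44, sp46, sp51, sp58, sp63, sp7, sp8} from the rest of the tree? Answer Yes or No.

The MRCA of the listed taxa is the root, so the smallest clade containing them is the whole tree.
That clade also contains sp49, sp62, which are not in the proposed group, so the group is not monophyletic.

No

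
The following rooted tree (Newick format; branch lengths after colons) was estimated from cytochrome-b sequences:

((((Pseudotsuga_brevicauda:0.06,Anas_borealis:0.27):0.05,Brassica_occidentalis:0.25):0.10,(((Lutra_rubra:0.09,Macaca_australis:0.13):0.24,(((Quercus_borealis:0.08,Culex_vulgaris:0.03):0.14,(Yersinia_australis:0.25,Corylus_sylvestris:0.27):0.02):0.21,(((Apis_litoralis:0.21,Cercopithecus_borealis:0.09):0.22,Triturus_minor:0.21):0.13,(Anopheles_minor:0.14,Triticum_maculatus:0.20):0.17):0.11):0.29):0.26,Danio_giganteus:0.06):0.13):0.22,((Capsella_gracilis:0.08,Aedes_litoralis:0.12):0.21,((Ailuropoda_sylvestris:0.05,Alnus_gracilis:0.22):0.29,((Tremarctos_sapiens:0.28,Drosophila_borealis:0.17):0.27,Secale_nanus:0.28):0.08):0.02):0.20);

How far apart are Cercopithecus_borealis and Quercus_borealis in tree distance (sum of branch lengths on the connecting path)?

The path runs Cercopithecus_borealis → … → MRCA → … → Quercus_borealis; the MRCA is the node subtending (((Quercus_borealis,Culex_vulgaris),(Yersinia_australis,Corylus_sylvestris)),(((Apis_litoralis,Cercopithecus_borealis),Triturus_minor),(Anopheles_minor,Triticum_maculatus))).
Branch lengths along that path: 0.09 + 0.22 + 0.13 + 0.11 + 0.21 + 0.14 + 0.08 = 0.98.

0.98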